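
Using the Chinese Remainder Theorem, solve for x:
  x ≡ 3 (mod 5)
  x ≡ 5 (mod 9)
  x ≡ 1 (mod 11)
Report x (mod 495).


Moduli 5, 9, 11 are pairwise coprime; by CRT there is a unique solution modulo M = 5 · 9 · 11 = 495.
Solve pairwise, accumulating the modulus:
  Start with x ≡ 3 (mod 5).
  Combine with x ≡ 5 (mod 9): since gcd(5, 9) = 1, we get a unique residue mod 45.
    Write x = 3 + 5·t and substitute into x ≡ 5 (mod 9): 5·t ≡ 5 − 3 = 2 (mod 9).
    The inverse of 5 mod 9 is 2 (since 5·2 = 10 = 1·9 + 1), so t ≡ 2·2 = 4 ≡ 4 (mod 9).
    Then x = 3 + 5·4 = 23, valid modulo lcm(5, 9) = 45: x ≡ 23 (mod 45).
  Combine with x ≡ 1 (mod 11): since gcd(45, 11) = 1, we get a unique residue mod 495.
    Write x = 23 + 45·t and substitute into x ≡ 1 (mod 11): 45·t ≡ 1 − 23 = -22 (mod 11).
    Reduce coefficients mod 11: 1·t ≡ 0 (mod 11).
    So t ≡ 0 (mod 11).
    Then x = 23 + 45·0 = 23, valid modulo lcm(45, 11) = 495: x ≡ 23 (mod 495).
Verify: 23 mod 5 = 3 ✓, 23 mod 9 = 5 ✓, 23 mod 11 = 1 ✓.

x ≡ 23 (mod 495).


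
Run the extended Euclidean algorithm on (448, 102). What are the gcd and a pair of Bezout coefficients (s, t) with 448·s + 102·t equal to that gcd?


Euclidean algorithm on (448, 102) — divide until remainder is 0:
  448 = 4 · 102 + 40
  102 = 2 · 40 + 22
  40 = 1 · 22 + 18
  22 = 1 · 18 + 4
  18 = 4 · 4 + 2
  4 = 2 · 2 + 0
gcd(448, 102) = 2.
Track Bezout coefficients alongside the remainders: start with r₀ = 448 = a·1 + b·0 (s = 1, t = 0) and r₁ = 102 = a·0 + b·1 (s = 0, t = 1); each new remainder r_{k+1} = r_{k-1} − q_k·r_k inherits s_{k+1} = s_{k-1} − q_k·s_k, t_{k+1} = t_{k-1} − q_k·t_k, so r_k = a·s_k + b·t_k at every step:
  q = 4: r = 40, s = 1 − 4·0 = 1, t = 0 − 4·1 = -4  (check: 448·1 + 102·(-4) = 40)
  q = 2: r = 22, s = 0 − 2·1 = -2, t = 1 − 2·(-4) = 9  (check: 448·(-2) + 102·9 = 22)
  q = 1: r = 18, s = 1 − 1·(-2) = 3, t = -4 − 1·9 = -13  (check: 448·3 + 102·(-13) = 18)
  q = 1: r = 4, s = -2 − 1·3 = -5, t = 9 − 1·(-13) = 22  (check: 448·(-5) + 102·22 = 4)
  q = 4: r = 2, s = 3 − 4·(-5) = 23, t = -13 − 4·22 = -101  (check: 448·23 + 102·(-101) = 2)
The row with r = 2 (the gcd) gives the Bezout coefficients s = 23, t = -101.
Result: 448 · (23) + 102 · (-101) = 2.

gcd(448, 102) = 2; s = 23, t = -101 (check: 448·23 + 102·(-101) = 2).


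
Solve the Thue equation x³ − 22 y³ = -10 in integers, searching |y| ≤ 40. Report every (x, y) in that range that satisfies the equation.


The equation is x³ - 22y³ = -10. For fixed y, x³ = 22·y³ − 10, so a solution requires the RHS to be a perfect cube.
Strategy: iterate y from -40 to 40, compute RHS = 22·y³ − 10, and check whether it is a (positive or negative) perfect cube.
Check small values of y:
  y = 0: RHS = -10 is not a perfect cube.
  y = 1: RHS = 12 is not a perfect cube.
  y = -1: RHS = -32 is not a perfect cube.
  y = 2: RHS = 166 is not a perfect cube.
  y = -2: RHS = -186 is not a perfect cube.
  y = 3: RHS = 584 is not a perfect cube.
  y = -3: RHS = -604 is not a perfect cube.
Continuing the search up to |y| = 40 finds no solutions either.
No (x, y) in the scanned range satisfies the equation.

No integer solutions with |y| ≤ 40.


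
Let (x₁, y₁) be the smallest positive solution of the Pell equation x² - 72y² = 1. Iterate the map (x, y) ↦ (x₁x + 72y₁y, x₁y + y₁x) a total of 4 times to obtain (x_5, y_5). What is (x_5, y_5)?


Step 1: Find the fundamental solution (x₁, y₁) of x² - 72y² = 1.
  Expand √72 as a continued fraction. a₀ = ⌊√72⌋ = 8; iterate m_{k+1} = d_k·a_k − m_k, d_{k+1} = (72 − m_{k+1}²)/d_k, a_{k+1} = ⌊(a₀ + m_{k+1})/d_{k+1}⌋ (starting m₀ = 0, d₀ = 1), with convergents p_k = a_k·p_{k-1} + p_{k-2}, q_k = a_k·q_{k-1} + q_{k-2} (p₋₁ = 1, q₋₁ = 0):
  k = 0: a₀ = 8; p₀/q₀ = 8/1; p₀² − 72·q₀² = 64 − 72 = -8.
  k = 1: m = 8, d = 8, a = ⌊(8 + 8)/8⌋ = 2; p/q = (2·8 + 1)/(2·1 + 0) = 17/2; p² − 72·q² = 289 − 288 = 1.
  The first convergent with p² − 72·q² = 1 gives the fundamental solution (x₁, y₁) = (17, 2).
Step 2: Apply the recurrence (x_{n+1}, y_{n+1}) = (x₁x_n + 72y₁y_n, x₁y_n + y₁x_n) repeatedly.
  From (x_1, y_1) = (17, 2): x_2 = 17·17 + 72·2·2 = 577; y_2 = 17·2 + 2·17 = 68.
  From (x_2, y_2) = (577, 68): x_3 = 17·577 + 72·2·68 = 19601; y_3 = 17·68 + 2·577 = 2310.
  From (x_3, y_3) = (19601, 2310): x_4 = 17·19601 + 72·2·2310 = 665857; y_4 = 17·2310 + 2·19601 = 78472.
  From (x_4, y_4) = (665857, 78472): x_5 = 17·665857 + 72·2·78472 = 22619537; y_5 = 17·78472 + 2·665857 = 2665738.
Step 3: Verify x_5² - 72·y_5² = 511643454094369 - 511643454094368 = 1 (should be 1). ✓

(x_1, y_1) = (17, 2); (x_5, y_5) = (22619537, 2665738).


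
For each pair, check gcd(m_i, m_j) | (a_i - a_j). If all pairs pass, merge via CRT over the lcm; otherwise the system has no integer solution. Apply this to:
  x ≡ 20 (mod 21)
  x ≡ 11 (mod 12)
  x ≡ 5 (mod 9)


Moduli 21, 12, 9 are not pairwise coprime, so CRT works modulo lcm(m_i) when all pairwise compatibility conditions hold.
Pairwise compatibility: gcd(m_i, m_j) must divide a_i - a_j for every pair.
Merge one congruence at a time:
  Start: x ≡ 20 (mod 21).
  Combine with x ≡ 11 (mod 12): gcd(21, 12) = 3; 11 - 20 = -9, which IS divisible by 3, so compatible.
    Write x = 20 + 21·t and substitute into x ≡ 11 (mod 12): 21·t ≡ 11 − 20 = -9 (mod 12).
    Divide the congruence (and modulus) by g = 3: 7·t ≡ -3 (mod 4).
    Reduce coefficients mod 4: 3·t ≡ 1 (mod 4).
    The inverse of 3 mod 4 is 3 (since 3·3 = 9 = 2·4 + 1), so t ≡ 3·1 = 3 ≡ 3 (mod 4).
    Then x = 20 + 21·3 = 83, valid modulo lcm(21, 12) = 84: x ≡ 83 (mod 84).
  Combine with x ≡ 5 (mod 9): gcd(84, 9) = 3; 5 - 83 = -78, which IS divisible by 3, so compatible.
    Write x = 83 + 84·t and substitute into x ≡ 5 (mod 9): 84·t ≡ 5 − 83 = -78 (mod 9).
    Divide the congruence (and modulus) by g = 3: 28·t ≡ -26 (mod 3).
    Reduce coefficients mod 3: 1·t ≡ 1 (mod 3).
    So t ≡ 1 (mod 3).
    Then x = 83 + 84·1 = 167, valid modulo lcm(84, 9) = 252: x ≡ 167 (mod 252).
Verify: 167 mod 21 = 20, 167 mod 12 = 11, 167 mod 9 = 5.

x ≡ 167 (mod 252).


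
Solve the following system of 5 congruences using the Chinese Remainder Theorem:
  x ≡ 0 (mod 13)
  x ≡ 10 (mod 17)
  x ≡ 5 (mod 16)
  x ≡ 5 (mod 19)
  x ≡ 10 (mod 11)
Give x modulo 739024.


Product of moduli M = 13 · 17 · 16 · 19 · 11 = 739024.
Merge one congruence at a time:
  Start: x ≡ 0 (mod 13).
  Combine with x ≡ 10 (mod 17); new modulus lcm = 221.
    Write x = 0 + 13·t and substitute into x ≡ 10 (mod 17): 13·t ≡ 10 − 0 = 10 (mod 17).
    The inverse of 13 mod 17 is 4 (since 13·4 = 52 = 3·17 + 1), so t ≡ 4·10 = 40 ≡ 6 (mod 17).
    Then x = 0 + 13·6 = 78, valid modulo lcm(13, 17) = 221: x ≡ 78 (mod 221).
  Combine with x ≡ 5 (mod 16); new modulus lcm = 3536.
    Write x = 78 + 221·t and substitute into x ≡ 5 (mod 16): 221·t ≡ 5 − 78 = -73 (mod 16).
    Reduce coefficients mod 16: 13·t ≡ 7 (mod 16).
    The inverse of 13 mod 16 is 5 (since 13·5 = 65 = 4·16 + 1), so t ≡ 5·7 = 35 ≡ 3 (mod 16).
    Then x = 78 + 221·3 = 741, valid modulo lcm(221, 16) = 3536: x ≡ 741 (mod 3536).
  Combine with x ≡ 5 (mod 19); new modulus lcm = 67184.
    Write x = 741 + 3536·t and substitute into x ≡ 5 (mod 19): 3536·t ≡ 5 − 741 = -736 (mod 19).
    Reduce coefficients mod 19: 2·t ≡ 5 (mod 19).
    The inverse of 2 mod 19 is 10 (since 2·10 = 20 = 1·19 + 1), so t ≡ 10·5 = 50 ≡ 12 (mod 19).
    Then x = 741 + 3536·12 = 43173, valid modulo lcm(3536, 19) = 67184: x ≡ 43173 (mod 67184).
  Combine with x ≡ 10 (mod 11); new modulus lcm = 739024.
    Write x = 43173 + 67184·t and substitute into x ≡ 10 (mod 11): 67184·t ≡ 10 − 43173 = -43163 (mod 11).
    Reduce coefficients mod 11: 7·t ≡ 1 (mod 11).
    The inverse of 7 mod 11 is 8 (since 7·8 = 56 = 5·11 + 1), so t ≡ 8·1 = 8 ≡ 8 (mod 11).
    Then x = 43173 + 67184·8 = 580645, valid modulo lcm(67184, 11) = 739024: x ≡ 580645 (mod 739024).
Verify against each original: 580645 mod 13 = 0, 580645 mod 17 = 10, 580645 mod 16 = 5, 580645 mod 19 = 5, 580645 mod 11 = 10.

x ≡ 580645 (mod 739024).


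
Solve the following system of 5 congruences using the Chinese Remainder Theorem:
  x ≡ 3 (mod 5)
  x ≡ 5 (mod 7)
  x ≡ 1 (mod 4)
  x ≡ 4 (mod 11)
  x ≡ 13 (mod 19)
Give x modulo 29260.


Product of moduli M = 5 · 7 · 4 · 11 · 19 = 29260.
Merge one congruence at a time:
  Start: x ≡ 3 (mod 5).
  Combine with x ≡ 5 (mod 7); new modulus lcm = 35.
    Write x = 3 + 5·t and substitute into x ≡ 5 (mod 7): 5·t ≡ 5 − 3 = 2 (mod 7).
    The inverse of 5 mod 7 is 3 (since 5·3 = 15 = 2·7 + 1), so t ≡ 3·2 = 6 ≡ 6 (mod 7).
    Then x = 3 + 5·6 = 33, valid modulo lcm(5, 7) = 35: x ≡ 33 (mod 35).
  Combine with x ≡ 1 (mod 4); new modulus lcm = 140.
    Write x = 33 + 35·t and substitute into x ≡ 1 (mod 4): 35·t ≡ 1 − 33 = -32 (mod 4).
    Reduce coefficients mod 4: 3·t ≡ 0 (mod 4).
    The inverse of 3 mod 4 is 3 (since 3·3 = 9 = 2·4 + 1), so t ≡ 3·0 = 0 ≡ 0 (mod 4).
    Then x = 33 + 35·0 = 33, valid modulo lcm(35, 4) = 140: x ≡ 33 (mod 140).
  Combine with x ≡ 4 (mod 11); new modulus lcm = 1540.
    Write x = 33 + 140·t and substitute into x ≡ 4 (mod 11): 140·t ≡ 4 − 33 = -29 (mod 11).
    Reduce coefficients mod 11: 8·t ≡ 4 (mod 11).
    The inverse of 8 mod 11 is 7 (since 8·7 = 56 = 5·11 + 1), so t ≡ 7·4 = 28 ≡ 6 (mod 11).
    Then x = 33 + 140·6 = 873, valid modulo lcm(140, 11) = 1540: x ≡ 873 (mod 1540).
  Combine with x ≡ 13 (mod 19); new modulus lcm = 29260.
    Write x = 873 + 1540·t and substitute into x ≡ 13 (mod 19): 1540·t ≡ 13 − 873 = -860 (mod 19).
    Reduce coefficients mod 19: 1·t ≡ 14 (mod 19).
    So t ≡ 14 (mod 19).
    Then x = 873 + 1540·14 = 22433, valid modulo lcm(1540, 19) = 29260: x ≡ 22433 (mod 29260).
Verify against each original: 22433 mod 5 = 3, 22433 mod 7 = 5, 22433 mod 4 = 1, 22433 mod 11 = 4, 22433 mod 19 = 13.

x ≡ 22433 (mod 29260).


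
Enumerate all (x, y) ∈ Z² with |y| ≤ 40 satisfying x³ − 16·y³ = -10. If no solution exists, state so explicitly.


The equation is x³ - 16y³ = -10. For fixed y, x³ = 16·y³ − 10, so a solution requires the RHS to be a perfect cube.
Strategy: iterate y from -40 to 40, compute RHS = 16·y³ − 10, and check whether it is a (positive or negative) perfect cube.
Check small values of y:
  y = 0: RHS = -10 is not a perfect cube.
  y = 1: RHS = 6 is not a perfect cube.
  y = -1: RHS = -26 is not a perfect cube.
  y = 2: RHS = 118 is not a perfect cube.
  y = -2: RHS = -138 is not a perfect cube.
  y = 3: RHS = 422 is not a perfect cube.
  y = -3: RHS = -442 is not a perfect cube.
Continuing the search up to |y| = 40 finds no solutions either.
No (x, y) in the scanned range satisfies the equation.

No integer solutions with |y| ≤ 40.


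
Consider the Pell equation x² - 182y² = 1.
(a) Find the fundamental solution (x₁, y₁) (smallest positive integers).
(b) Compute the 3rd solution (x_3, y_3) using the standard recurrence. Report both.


Step 1: Find the fundamental solution (x₁, y₁) of x² - 182y² = 1.
  Expand √182 as a continued fraction. a₀ = ⌊√182⌋ = 13; iterate m_{k+1} = d_k·a_k − m_k, d_{k+1} = (182 − m_{k+1}²)/d_k, a_{k+1} = ⌊(a₀ + m_{k+1})/d_{k+1}⌋ (starting m₀ = 0, d₀ = 1), with convergents p_k = a_k·p_{k-1} + p_{k-2}, q_k = a_k·q_{k-1} + q_{k-2} (p₋₁ = 1, q₋₁ = 0):
  k = 0: a₀ = 13; p₀/q₀ = 13/1; p₀² − 182·q₀² = 169 − 182 = -13.
  k = 1: m = 13, d = 13, a = ⌊(13 + 13)/13⌋ = 2; p/q = (2·13 + 1)/(2·1 + 0) = 27/2; p² − 182·q² = 729 − 728 = 1.
  The first convergent with p² − 182·q² = 1 gives the fundamental solution (x₁, y₁) = (27, 2).
Step 2: Apply the recurrence (x_{n+1}, y_{n+1}) = (x₁x_n + 182y₁y_n, x₁y_n + y₁x_n) repeatedly.
  From (x_1, y_1) = (27, 2): x_2 = 27·27 + 182·2·2 = 1457; y_2 = 27·2 + 2·27 = 108.
  From (x_2, y_2) = (1457, 108): x_3 = 27·1457 + 182·2·108 = 78651; y_3 = 27·108 + 2·1457 = 5830.
Step 3: Verify x_3² - 182·y_3² = 6185979801 - 6185979800 = 1 (should be 1). ✓

(x_1, y_1) = (27, 2); (x_3, y_3) = (78651, 5830).


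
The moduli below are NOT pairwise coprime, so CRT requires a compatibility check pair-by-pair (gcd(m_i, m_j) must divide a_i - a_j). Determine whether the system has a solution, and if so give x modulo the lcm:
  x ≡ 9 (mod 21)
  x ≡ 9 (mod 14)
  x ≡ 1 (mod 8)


Moduli 21, 14, 8 are not pairwise coprime, so CRT works modulo lcm(m_i) when all pairwise compatibility conditions hold.
Pairwise compatibility: gcd(m_i, m_j) must divide a_i - a_j for every pair.
Merge one congruence at a time:
  Start: x ≡ 9 (mod 21).
  Combine with x ≡ 9 (mod 14): gcd(21, 14) = 7; 9 - 9 = 0, which IS divisible by 7, so compatible.
    Write x = 9 + 21·t and substitute into x ≡ 9 (mod 14): 21·t ≡ 9 − 9 = 0 (mod 14).
    Divide the congruence (and modulus) by g = 7: 3·t ≡ 0 (mod 2).
    Reduce coefficients mod 2: 1·t ≡ 0 (mod 2).
    So t ≡ 0 (mod 2).
    Then x = 9 + 21·0 = 9, valid modulo lcm(21, 14) = 42: x ≡ 9 (mod 42).
  Combine with x ≡ 1 (mod 8): gcd(42, 8) = 2; 1 - 9 = -8, which IS divisible by 2, so compatible.
    Write x = 9 + 42·t and substitute into x ≡ 1 (mod 8): 42·t ≡ 1 − 9 = -8 (mod 8).
    Divide the congruence (and modulus) by g = 2: 21·t ≡ -4 (mod 4).
    Reduce coefficients mod 4: 1·t ≡ 0 (mod 4).
    So t ≡ 0 (mod 4).
    Then x = 9 + 42·0 = 9, valid modulo lcm(42, 8) = 168: x ≡ 9 (mod 168).
Verify: 9 mod 21 = 9, 9 mod 14 = 9, 9 mod 8 = 1.

x ≡ 9 (mod 168).


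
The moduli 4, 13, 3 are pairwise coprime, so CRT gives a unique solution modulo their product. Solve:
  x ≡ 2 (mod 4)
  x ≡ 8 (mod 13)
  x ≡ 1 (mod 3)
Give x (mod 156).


Moduli 4, 13, 3 are pairwise coprime; by CRT there is a unique solution modulo M = 4 · 13 · 3 = 156.
Solve pairwise, accumulating the modulus:
  Start with x ≡ 2 (mod 4).
  Combine with x ≡ 8 (mod 13): since gcd(4, 13) = 1, we get a unique residue mod 52.
    Write x = 2 + 4·t and substitute into x ≡ 8 (mod 13): 4·t ≡ 8 − 2 = 6 (mod 13).
    The inverse of 4 mod 13 is 10 (since 4·10 = 40 = 3·13 + 1), so t ≡ 10·6 = 60 ≡ 8 (mod 13).
    Then x = 2 + 4·8 = 34, valid modulo lcm(4, 13) = 52: x ≡ 34 (mod 52).
  Combine with x ≡ 1 (mod 3): since gcd(52, 3) = 1, we get a unique residue mod 156.
    Write x = 34 + 52·t and substitute into x ≡ 1 (mod 3): 52·t ≡ 1 − 34 = -33 (mod 3).
    Reduce coefficients mod 3: 1·t ≡ 0 (mod 3).
    So t ≡ 0 (mod 3).
    Then x = 34 + 52·0 = 34, valid modulo lcm(52, 3) = 156: x ≡ 34 (mod 156).
Verify: 34 mod 4 = 2 ✓, 34 mod 13 = 8 ✓, 34 mod 3 = 1 ✓.

x ≡ 34 (mod 156).


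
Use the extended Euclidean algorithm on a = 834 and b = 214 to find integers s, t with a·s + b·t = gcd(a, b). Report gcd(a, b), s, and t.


Euclidean algorithm on (834, 214) — divide until remainder is 0:
  834 = 3 · 214 + 192
  214 = 1 · 192 + 22
  192 = 8 · 22 + 16
  22 = 1 · 16 + 6
  16 = 2 · 6 + 4
  6 = 1 · 4 + 2
  4 = 2 · 2 + 0
gcd(834, 214) = 2.
Track Bezout coefficients alongside the remainders: start with r₀ = 834 = a·1 + b·0 (s = 1, t = 0) and r₁ = 214 = a·0 + b·1 (s = 0, t = 1); each new remainder r_{k+1} = r_{k-1} − q_k·r_k inherits s_{k+1} = s_{k-1} − q_k·s_k, t_{k+1} = t_{k-1} − q_k·t_k, so r_k = a·s_k + b·t_k at every step:
  q = 3: r = 192, s = 1 − 3·0 = 1, t = 0 − 3·1 = -3  (check: 834·1 + 214·(-3) = 192)
  q = 1: r = 22, s = 0 − 1·1 = -1, t = 1 − 1·(-3) = 4  (check: 834·(-1) + 214·4 = 22)
  q = 8: r = 16, s = 1 − 8·(-1) = 9, t = -3 − 8·4 = -35  (check: 834·9 + 214·(-35) = 16)
  q = 1: r = 6, s = -1 − 1·9 = -10, t = 4 − 1·(-35) = 39  (check: 834·(-10) + 214·39 = 6)
  q = 2: r = 4, s = 9 − 2·(-10) = 29, t = -35 − 2·39 = -113  (check: 834·29 + 214·(-113) = 4)
  q = 1: r = 2, s = -10 − 1·29 = -39, t = 39 − 1·(-113) = 152  (check: 834·(-39) + 214·152 = 2)
The row with r = 2 (the gcd) gives the Bezout coefficients s = -39, t = 152.
Result: 834 · (-39) + 214 · (152) = 2.

gcd(834, 214) = 2; s = -39, t = 152 (check: 834·(-39) + 214·152 = 2).


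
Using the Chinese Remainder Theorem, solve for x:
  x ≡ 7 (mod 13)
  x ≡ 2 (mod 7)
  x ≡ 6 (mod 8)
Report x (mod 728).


Moduli 13, 7, 8 are pairwise coprime; by CRT there is a unique solution modulo M = 13 · 7 · 8 = 728.
Solve pairwise, accumulating the modulus:
  Start with x ≡ 7 (mod 13).
  Combine with x ≡ 2 (mod 7): since gcd(13, 7) = 1, we get a unique residue mod 91.
    Write x = 7 + 13·t and substitute into x ≡ 2 (mod 7): 13·t ≡ 2 − 7 = -5 (mod 7).
    Reduce coefficients mod 7: 6·t ≡ 2 (mod 7).
    The inverse of 6 mod 7 is 6 (since 6·6 = 36 = 5·7 + 1), so t ≡ 6·2 = 12 ≡ 5 (mod 7).
    Then x = 7 + 13·5 = 72, valid modulo lcm(13, 7) = 91: x ≡ 72 (mod 91).
  Combine with x ≡ 6 (mod 8): since gcd(91, 8) = 1, we get a unique residue mod 728.
    Write x = 72 + 91·t and substitute into x ≡ 6 (mod 8): 91·t ≡ 6 − 72 = -66 (mod 8).
    Reduce coefficients mod 8: 3·t ≡ 6 (mod 8).
    The inverse of 3 mod 8 is 3 (since 3·3 = 9 = 1·8 + 1), so t ≡ 3·6 = 18 ≡ 2 (mod 8).
    Then x = 72 + 91·2 = 254, valid modulo lcm(91, 8) = 728: x ≡ 254 (mod 728).
Verify: 254 mod 13 = 7 ✓, 254 mod 7 = 2 ✓, 254 mod 8 = 6 ✓.

x ≡ 254 (mod 728).


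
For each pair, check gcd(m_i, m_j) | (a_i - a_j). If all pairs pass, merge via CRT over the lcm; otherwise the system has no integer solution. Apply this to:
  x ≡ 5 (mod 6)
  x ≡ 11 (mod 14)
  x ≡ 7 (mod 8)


Moduli 6, 14, 8 are not pairwise coprime, so CRT works modulo lcm(m_i) when all pairwise compatibility conditions hold.
Pairwise compatibility: gcd(m_i, m_j) must divide a_i - a_j for every pair.
Merge one congruence at a time:
  Start: x ≡ 5 (mod 6).
  Combine with x ≡ 11 (mod 14): gcd(6, 14) = 2; 11 - 5 = 6, which IS divisible by 2, so compatible.
    Write x = 5 + 6·t and substitute into x ≡ 11 (mod 14): 6·t ≡ 11 − 5 = 6 (mod 14).
    Divide the congruence (and modulus) by g = 2: 3·t ≡ 3 (mod 7).
    The inverse of 3 mod 7 is 5 (since 3·5 = 15 = 2·7 + 1), so t ≡ 5·3 = 15 ≡ 1 (mod 7).
    Then x = 5 + 6·1 = 11, valid modulo lcm(6, 14) = 42: x ≡ 11 (mod 42).
  Combine with x ≡ 7 (mod 8): gcd(42, 8) = 2; 7 - 11 = -4, which IS divisible by 2, so compatible.
    Write x = 11 + 42·t and substitute into x ≡ 7 (mod 8): 42·t ≡ 7 − 11 = -4 (mod 8).
    Divide the congruence (and modulus) by g = 2: 21·t ≡ -2 (mod 4).
    Reduce coefficients mod 4: 1·t ≡ 2 (mod 4).
    So t ≡ 2 (mod 4).
    Then x = 11 + 42·2 = 95, valid modulo lcm(42, 8) = 168: x ≡ 95 (mod 168).
Verify: 95 mod 6 = 5, 95 mod 14 = 11, 95 mod 8 = 7.

x ≡ 95 (mod 168).


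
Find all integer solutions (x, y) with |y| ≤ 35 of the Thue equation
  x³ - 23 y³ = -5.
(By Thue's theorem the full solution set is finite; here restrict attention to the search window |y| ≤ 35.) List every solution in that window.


The equation is x³ - 23y³ = -5. For fixed y, x³ = 23·y³ − 5, so a solution requires the RHS to be a perfect cube.
Strategy: iterate y from -35 to 35, compute RHS = 23·y³ − 5, and check whether it is a (positive or negative) perfect cube.
Check small values of y:
  y = 0: RHS = -5 is not a perfect cube.
  y = 1: RHS = 18 is not a perfect cube.
  y = -1: RHS = -28 is not a perfect cube.
  y = 2: RHS = 179 is not a perfect cube.
  y = -2: RHS = -189 is not a perfect cube.
  y = 3: RHS = 616 is not a perfect cube.
  y = -3: RHS = -626 is not a perfect cube.
Continuing the search up to |y| = 35 finds no solutions either.
No (x, y) in the scanned range satisfies the equation.

No integer solutions with |y| ≤ 35.


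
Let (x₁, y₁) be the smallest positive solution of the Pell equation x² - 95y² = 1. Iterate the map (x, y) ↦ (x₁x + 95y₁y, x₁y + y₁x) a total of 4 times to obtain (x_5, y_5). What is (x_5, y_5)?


Step 1: Find the fundamental solution (x₁, y₁) of x² - 95y² = 1.
  Expand √95 as a continued fraction. a₀ = ⌊√95⌋ = 9; iterate m_{k+1} = d_k·a_k − m_k, d_{k+1} = (95 − m_{k+1}²)/d_k, a_{k+1} = ⌊(a₀ + m_{k+1})/d_{k+1}⌋ (starting m₀ = 0, d₀ = 1), with convergents p_k = a_k·p_{k-1} + p_{k-2}, q_k = a_k·q_{k-1} + q_{k-2} (p₋₁ = 1, q₋₁ = 0):
  k = 0: a₀ = 9; p₀/q₀ = 9/1; p₀² − 95·q₀² = 81 − 95 = -14.
  k = 1: m = 9, d = 14, a = ⌊(9 + 9)/14⌋ = 1; p/q = (1·9 + 1)/(1·1 + 0) = 10/1; p² − 95·q² = 100 − 95 = 5.
  k = 2: m = 5, d = 5, a = ⌊(9 + 5)/5⌋ = 2; p/q = (2·10 + 9)/(2·1 + 1) = 29/3; p² − 95·q² = 841 − 855 = -14.
  k = 3: m = 5, d = 14, a = ⌊(9 + 5)/14⌋ = 1; p/q = (1·29 + 10)/(1·3 + 1) = 39/4; p² − 95·q² = 1521 − 1520 = 1.
  The first convergent with p² − 95·q² = 1 gives the fundamental solution (x₁, y₁) = (39, 4).
Step 2: Apply the recurrence (x_{n+1}, y_{n+1}) = (x₁x_n + 95y₁y_n, x₁y_n + y₁x_n) repeatedly.
  From (x_1, y_1) = (39, 4): x_2 = 39·39 + 95·4·4 = 3041; y_2 = 39·4 + 4·39 = 312.
  From (x_2, y_2) = (3041, 312): x_3 = 39·3041 + 95·4·312 = 237159; y_3 = 39·312 + 4·3041 = 24332.
  From (x_3, y_3) = (237159, 24332): x_4 = 39·237159 + 95·4·24332 = 18495361; y_4 = 39·24332 + 4·237159 = 1897584.
  From (x_4, y_4) = (18495361, 1897584): x_5 = 39·18495361 + 95·4·1897584 = 1442400999; y_5 = 39·1897584 + 4·18495361 = 147987220.
Step 3: Verify x_5² - 95·y_5² = 2080520641916198001 - 2080520641916198000 = 1 (should be 1). ✓

(x_1, y_1) = (39, 4); (x_5, y_5) = (1442400999, 147987220).


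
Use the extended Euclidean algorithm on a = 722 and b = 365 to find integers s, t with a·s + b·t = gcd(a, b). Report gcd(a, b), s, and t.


Euclidean algorithm on (722, 365) — divide until remainder is 0:
  722 = 1 · 365 + 357
  365 = 1 · 357 + 8
  357 = 44 · 8 + 5
  8 = 1 · 5 + 3
  5 = 1 · 3 + 2
  3 = 1 · 2 + 1
  2 = 2 · 1 + 0
gcd(722, 365) = 1.
Track Bezout coefficients alongside the remainders: start with r₀ = 722 = a·1 + b·0 (s = 1, t = 0) and r₁ = 365 = a·0 + b·1 (s = 0, t = 1); each new remainder r_{k+1} = r_{k-1} − q_k·r_k inherits s_{k+1} = s_{k-1} − q_k·s_k, t_{k+1} = t_{k-1} − q_k·t_k, so r_k = a·s_k + b·t_k at every step:
  q = 1: r = 357, s = 1 − 1·0 = 1, t = 0 − 1·1 = -1  (check: 722·1 + 365·(-1) = 357)
  q = 1: r = 8, s = 0 − 1·1 = -1, t = 1 − 1·(-1) = 2  (check: 722·(-1) + 365·2 = 8)
  q = 44: r = 5, s = 1 − 44·(-1) = 45, t = -1 − 44·2 = -89  (check: 722·45 + 365·(-89) = 5)
  q = 1: r = 3, s = -1 − 1·45 = -46, t = 2 − 1·(-89) = 91  (check: 722·(-46) + 365·91 = 3)
  q = 1: r = 2, s = 45 − 1·(-46) = 91, t = -89 − 1·91 = -180  (check: 722·91 + 365·(-180) = 2)
  q = 1: r = 1, s = -46 − 1·91 = -137, t = 91 − 1·(-180) = 271  (check: 722·(-137) + 365·271 = 1)
The row with r = 1 (the gcd) gives the Bezout coefficients s = -137, t = 271.
Result: 722 · (-137) + 365 · (271) = 1.

gcd(722, 365) = 1; s = -137, t = 271 (check: 722·(-137) + 365·271 = 1).


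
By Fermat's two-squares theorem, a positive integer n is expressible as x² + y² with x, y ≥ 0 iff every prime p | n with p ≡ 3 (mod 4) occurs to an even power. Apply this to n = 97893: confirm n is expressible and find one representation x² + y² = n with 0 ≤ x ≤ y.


Step 1: Factor n = 97893 = 3^2 · 73 · 149.
Step 2: Check the mod-4 condition on each prime factor: 3 ≡ 3 (mod 4), exponent 2 (must be even); 73 ≡ 1 (mod 4), exponent 1; 149 ≡ 1 (mod 4), exponent 1.
All primes ≡ 3 (mod 4) appear to even exponent (or don't appear), so by the two-squares theorem n IS expressible as a sum of two squares.
Step 3: Build a representation. Group n = k² · m with k = 3 and m = 73 · 149 = 10877 (a product of primes ≡ 1 (mod 4)); a representation of m scales to one of n via (k·x)² + (k·y)² = k²(x² + y²). Each prime p ≡ 1 (mod 4) is itself a sum of two squares; find a² by testing p − a² for a perfect square:
  73: 73 − 1² = 72, 73 − 2² = 69, 73 − 3² = 64 = 8² ⇒ 73 = 3² + 8².
  149: 149 − 1² = 148, 149 − 2² = 145, 149 − 3² = 140, 149 − 4² = 133, 149 − 5² = 124, 149 − 6² = 113, 149 − 7² = 100 = 10² ⇒ 149 = 7² + 10².
  Combine using the Brahmagupta–Fibonacci identity (a² + b²)(c² + d²) = (ac − bd)² + (ad + bc)² = (ac + bd)² + (ad − bc)²:
  73 · 149 = 10877: from (3² + 8²)(7² + 10²), take (3·7 − 8·10, 3·10 + 8·7) = (21 − 80, 30 + 56) = (-59, 86); dropping signs (only squares matter) gives (59, 86); check 59² + 86² = 3481 + 7396 = 10877 ✓.
  Scale by k = 3: (3·59, 3·86) = (177, 258).
Step 4: Order so x ≤ y and verify: 177² + 258² = 31329 + 66564 = 97893 = n. ✓

n = 97893 = 177² + 258² (one valid representation with x ≤ y).


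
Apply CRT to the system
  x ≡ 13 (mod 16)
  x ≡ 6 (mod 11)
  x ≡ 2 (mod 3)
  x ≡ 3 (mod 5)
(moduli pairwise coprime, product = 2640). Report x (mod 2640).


Product of moduli M = 16 · 11 · 3 · 5 = 2640.
Merge one congruence at a time:
  Start: x ≡ 13 (mod 16).
  Combine with x ≡ 6 (mod 11); new modulus lcm = 176.
    Write x = 13 + 16·t and substitute into x ≡ 6 (mod 11): 16·t ≡ 6 − 13 = -7 (mod 11).
    Reduce coefficients mod 11: 5·t ≡ 4 (mod 11).
    The inverse of 5 mod 11 is 9 (since 5·9 = 45 = 4·11 + 1), so t ≡ 9·4 = 36 ≡ 3 (mod 11).
    Then x = 13 + 16·3 = 61, valid modulo lcm(16, 11) = 176: x ≡ 61 (mod 176).
  Combine with x ≡ 2 (mod 3); new modulus lcm = 528.
    Write x = 61 + 176·t and substitute into x ≡ 2 (mod 3): 176·t ≡ 2 − 61 = -59 (mod 3).
    Reduce coefficients mod 3: 2·t ≡ 1 (mod 3).
    The inverse of 2 mod 3 is 2 (since 2·2 = 4 = 1·3 + 1), so t ≡ 2·1 = 2 ≡ 2 (mod 3).
    Then x = 61 + 176·2 = 413, valid modulo lcm(176, 3) = 528: x ≡ 413 (mod 528).
  Combine with x ≡ 3 (mod 5); new modulus lcm = 2640.
    Write x = 413 + 528·t and substitute into x ≡ 3 (mod 5): 528·t ≡ 3 − 413 = -410 (mod 5).
    Reduce coefficients mod 5: 3·t ≡ 0 (mod 5).
    The inverse of 3 mod 5 is 2 (since 3·2 = 6 = 1·5 + 1), so t ≡ 2·0 = 0 ≡ 0 (mod 5).
    Then x = 413 + 528·0 = 413, valid modulo lcm(528, 5) = 2640: x ≡ 413 (mod 2640).
Verify against each original: 413 mod 16 = 13, 413 mod 11 = 6, 413 mod 3 = 2, 413 mod 5 = 3.

x ≡ 413 (mod 2640).


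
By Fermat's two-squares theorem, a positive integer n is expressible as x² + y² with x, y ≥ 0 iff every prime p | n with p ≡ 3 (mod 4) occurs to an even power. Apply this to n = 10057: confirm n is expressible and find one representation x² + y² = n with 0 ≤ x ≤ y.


Step 1: Factor n = 10057 = 89 · 113.
Step 2: Check the mod-4 condition on each prime factor: 89 ≡ 1 (mod 4), exponent 1; 113 ≡ 1 (mod 4), exponent 1.
All primes ≡ 3 (mod 4) appear to even exponent (or don't appear), so by the two-squares theorem n IS expressible as a sum of two squares.
Step 3: Build a representation. Here n = 89 · 113 is a product of primes ≡ 1 (mod 4). Each prime p ≡ 1 (mod 4) is itself a sum of two squares; find a² by testing p − a² for a perfect square:
  89: 89 − 1² = 88, 89 − 2² = 85, 89 − 3² = 80, 89 − 4² = 73, 89 − 5² = 64 = 8² ⇒ 89 = 5² + 8².
  113: 113 − 1² = 112, 113 − 2² = 109, 113 − 3² = 104, 113 − 4² = 97, 113 − 5² = 88, 113 − 6² = 77, 113 − 7² = 64 = 8² ⇒ 113 = 7² + 8².
  Combine using the Brahmagupta–Fibonacci identity (a² + b²)(c² + d²) = (ac − bd)² + (ad + bc)² = (ac + bd)² + (ad − bc)²:
  89 · 113 = 10057: from (5² + 8²)(7² + 8²), take (5·7 − 8·8, 5·8 + 8·7) = (35 − 64, 40 + 56) = (-29, 96); dropping signs (only squares matter) gives (29, 96); check 29² + 96² = 841 + 9216 = 10057 ✓.
Step 4: Order so x ≤ y and verify: 29² + 96² = 841 + 9216 = 10057 = n. ✓

n = 10057 = 29² + 96² (one valid representation with x ≤ y).


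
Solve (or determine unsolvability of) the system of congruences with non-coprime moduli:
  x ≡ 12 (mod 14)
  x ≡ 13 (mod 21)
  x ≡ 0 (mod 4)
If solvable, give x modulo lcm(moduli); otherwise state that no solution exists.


Moduli 14, 21, 4 are not pairwise coprime, so CRT works modulo lcm(m_i) when all pairwise compatibility conditions hold.
Pairwise compatibility: gcd(m_i, m_j) must divide a_i - a_j for every pair.
Merge one congruence at a time:
  Start: x ≡ 12 (mod 14).
  Combine with x ≡ 13 (mod 21): gcd(14, 21) = 7, and 13 - 12 = 1 is NOT divisible by 7.
    ⇒ system is inconsistent (no integer solution).

No solution (the system is inconsistent).


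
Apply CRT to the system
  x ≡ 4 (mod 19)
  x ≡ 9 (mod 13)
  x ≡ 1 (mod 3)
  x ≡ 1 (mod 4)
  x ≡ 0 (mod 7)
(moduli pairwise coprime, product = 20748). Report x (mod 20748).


Product of moduli M = 19 · 13 · 3 · 4 · 7 = 20748.
Merge one congruence at a time:
  Start: x ≡ 4 (mod 19).
  Combine with x ≡ 9 (mod 13); new modulus lcm = 247.
    Write x = 4 + 19·t and substitute into x ≡ 9 (mod 13): 19·t ≡ 9 − 4 = 5 (mod 13).
    Reduce coefficients mod 13: 6·t ≡ 5 (mod 13).
    The inverse of 6 mod 13 is 11 (since 6·11 = 66 = 5·13 + 1), so t ≡ 11·5 = 55 ≡ 3 (mod 13).
    Then x = 4 + 19·3 = 61, valid modulo lcm(19, 13) = 247: x ≡ 61 (mod 247).
  Combine with x ≡ 1 (mod 3); new modulus lcm = 741.
    Write x = 61 + 247·t and substitute into x ≡ 1 (mod 3): 247·t ≡ 1 − 61 = -60 (mod 3).
    Reduce coefficients mod 3: 1·t ≡ 0 (mod 3).
    So t ≡ 0 (mod 3).
    Then x = 61 + 247·0 = 61, valid modulo lcm(247, 3) = 741: x ≡ 61 (mod 741).
  Combine with x ≡ 1 (mod 4); new modulus lcm = 2964.
    Write x = 61 + 741·t and substitute into x ≡ 1 (mod 4): 741·t ≡ 1 − 61 = -60 (mod 4).
    Reduce coefficients mod 4: 1·t ≡ 0 (mod 4).
    So t ≡ 0 (mod 4).
    Then x = 61 + 741·0 = 61, valid modulo lcm(741, 4) = 2964: x ≡ 61 (mod 2964).
  Combine with x ≡ 0 (mod 7); new modulus lcm = 20748.
    Write x = 61 + 2964·t and substitute into x ≡ 0 (mod 7): 2964·t ≡ 0 − 61 = -61 (mod 7).
    Reduce coefficients mod 7: 3·t ≡ 2 (mod 7).
    The inverse of 3 mod 7 is 5 (since 3·5 = 15 = 2·7 + 1), so t ≡ 5·2 = 10 ≡ 3 (mod 7).
    Then x = 61 + 2964·3 = 8953, valid modulo lcm(2964, 7) = 20748: x ≡ 8953 (mod 20748).
Verify against each original: 8953 mod 19 = 4, 8953 mod 13 = 9, 8953 mod 3 = 1, 8953 mod 4 = 1, 8953 mod 7 = 0.

x ≡ 8953 (mod 20748).


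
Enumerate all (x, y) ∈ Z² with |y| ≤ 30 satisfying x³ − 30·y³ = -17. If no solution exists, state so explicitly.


The equation is x³ - 30y³ = -17. For fixed y, x³ = 30·y³ − 17, so a solution requires the RHS to be a perfect cube.
Strategy: iterate y from -30 to 30, compute RHS = 30·y³ − 17, and check whether it is a (positive or negative) perfect cube.
Check small values of y:
  y = 0: RHS = -17 is not a perfect cube.
  y = 1: RHS = 13 is not a perfect cube.
  y = -1: RHS = -47 is not a perfect cube.
  y = 2: RHS = 223 is not a perfect cube.
  y = -2: RHS = -257 is not a perfect cube.
  y = 3: RHS = 793 is not a perfect cube.
  y = -3: RHS = -827 is not a perfect cube.
Continuing the search up to |y| = 30 finds no solutions either.
No (x, y) in the scanned range satisfies the equation.

No integer solutions with |y| ≤ 30.


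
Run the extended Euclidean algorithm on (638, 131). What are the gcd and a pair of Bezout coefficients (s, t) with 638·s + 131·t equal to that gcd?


Euclidean algorithm on (638, 131) — divide until remainder is 0:
  638 = 4 · 131 + 114
  131 = 1 · 114 + 17
  114 = 6 · 17 + 12
  17 = 1 · 12 + 5
  12 = 2 · 5 + 2
  5 = 2 · 2 + 1
  2 = 2 · 1 + 0
gcd(638, 131) = 1.
Track Bezout coefficients alongside the remainders: start with r₀ = 638 = a·1 + b·0 (s = 1, t = 0) and r₁ = 131 = a·0 + b·1 (s = 0, t = 1); each new remainder r_{k+1} = r_{k-1} − q_k·r_k inherits s_{k+1} = s_{k-1} − q_k·s_k, t_{k+1} = t_{k-1} − q_k·t_k, so r_k = a·s_k + b·t_k at every step:
  q = 4: r = 114, s = 1 − 4·0 = 1, t = 0 − 4·1 = -4  (check: 638·1 + 131·(-4) = 114)
  q = 1: r = 17, s = 0 − 1·1 = -1, t = 1 − 1·(-4) = 5  (check: 638·(-1) + 131·5 = 17)
  q = 6: r = 12, s = 1 − 6·(-1) = 7, t = -4 − 6·5 = -34  (check: 638·7 + 131·(-34) = 12)
  q = 1: r = 5, s = -1 − 1·7 = -8, t = 5 − 1·(-34) = 39  (check: 638·(-8) + 131·39 = 5)
  q = 2: r = 2, s = 7 − 2·(-8) = 23, t = -34 − 2·39 = -112  (check: 638·23 + 131·(-112) = 2)
  q = 2: r = 1, s = -8 − 2·23 = -54, t = 39 − 2·(-112) = 263  (check: 638·(-54) + 131·263 = 1)
The row with r = 1 (the gcd) gives the Bezout coefficients s = -54, t = 263.
Result: 638 · (-54) + 131 · (263) = 1.

gcd(638, 131) = 1; s = -54, t = 263 (check: 638·(-54) + 131·263 = 1).


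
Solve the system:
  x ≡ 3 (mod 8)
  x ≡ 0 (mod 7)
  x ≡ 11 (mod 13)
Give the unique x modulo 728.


Moduli 8, 7, 13 are pairwise coprime; by CRT there is a unique solution modulo M = 8 · 7 · 13 = 728.
Solve pairwise, accumulating the modulus:
  Start with x ≡ 3 (mod 8).
  Combine with x ≡ 0 (mod 7): since gcd(8, 7) = 1, we get a unique residue mod 56.
    Write x = 3 + 8·t and substitute into x ≡ 0 (mod 7): 8·t ≡ 0 − 3 = -3 (mod 7).
    Reduce coefficients mod 7: 1·t ≡ 4 (mod 7).
    So t ≡ 4 (mod 7).
    Then x = 3 + 8·4 = 35, valid modulo lcm(8, 7) = 56: x ≡ 35 (mod 56).
  Combine with x ≡ 11 (mod 13): since gcd(56, 13) = 1, we get a unique residue mod 728.
    Write x = 35 + 56·t and substitute into x ≡ 11 (mod 13): 56·t ≡ 11 − 35 = -24 (mod 13).
    Reduce coefficients mod 13: 4·t ≡ 2 (mod 13).
    The inverse of 4 mod 13 is 10 (since 4·10 = 40 = 3·13 + 1), so t ≡ 10·2 = 20 ≡ 7 (mod 13).
    Then x = 35 + 56·7 = 427, valid modulo lcm(56, 13) = 728: x ≡ 427 (mod 728).
Verify: 427 mod 8 = 3 ✓, 427 mod 7 = 0 ✓, 427 mod 13 = 11 ✓.

x ≡ 427 (mod 728).


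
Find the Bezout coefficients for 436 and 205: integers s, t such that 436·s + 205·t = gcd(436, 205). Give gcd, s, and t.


Euclidean algorithm on (436, 205) — divide until remainder is 0:
  436 = 2 · 205 + 26
  205 = 7 · 26 + 23
  26 = 1 · 23 + 3
  23 = 7 · 3 + 2
  3 = 1 · 2 + 1
  2 = 2 · 1 + 0
gcd(436, 205) = 1.
Track Bezout coefficients alongside the remainders: start with r₀ = 436 = a·1 + b·0 (s = 1, t = 0) and r₁ = 205 = a·0 + b·1 (s = 0, t = 1); each new remainder r_{k+1} = r_{k-1} − q_k·r_k inherits s_{k+1} = s_{k-1} − q_k·s_k, t_{k+1} = t_{k-1} − q_k·t_k, so r_k = a·s_k + b·t_k at every step:
  q = 2: r = 26, s = 1 − 2·0 = 1, t = 0 − 2·1 = -2  (check: 436·1 + 205·(-2) = 26)
  q = 7: r = 23, s = 0 − 7·1 = -7, t = 1 − 7·(-2) = 15  (check: 436·(-7) + 205·15 = 23)
  q = 1: r = 3, s = 1 − 1·(-7) = 8, t = -2 − 1·15 = -17  (check: 436·8 + 205·(-17) = 3)
  q = 7: r = 2, s = -7 − 7·8 = -63, t = 15 − 7·(-17) = 134  (check: 436·(-63) + 205·134 = 2)
  q = 1: r = 1, s = 8 − 1·(-63) = 71, t = -17 − 1·134 = -151  (check: 436·71 + 205·(-151) = 1)
The row with r = 1 (the gcd) gives the Bezout coefficients s = 71, t = -151.
Result: 436 · (71) + 205 · (-151) = 1.

gcd(436, 205) = 1; s = 71, t = -151 (check: 436·71 + 205·(-151) = 1).


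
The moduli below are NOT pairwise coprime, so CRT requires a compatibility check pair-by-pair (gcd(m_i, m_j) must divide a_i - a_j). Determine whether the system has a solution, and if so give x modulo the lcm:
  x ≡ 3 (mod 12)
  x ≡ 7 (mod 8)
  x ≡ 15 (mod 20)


Moduli 12, 8, 20 are not pairwise coprime, so CRT works modulo lcm(m_i) when all pairwise compatibility conditions hold.
Pairwise compatibility: gcd(m_i, m_j) must divide a_i - a_j for every pair.
Merge one congruence at a time:
  Start: x ≡ 3 (mod 12).
  Combine with x ≡ 7 (mod 8): gcd(12, 8) = 4; 7 - 3 = 4, which IS divisible by 4, so compatible.
    Write x = 3 + 12·t and substitute into x ≡ 7 (mod 8): 12·t ≡ 7 − 3 = 4 (mod 8).
    Divide the congruence (and modulus) by g = 4: 3·t ≡ 1 (mod 2).
    Reduce coefficients mod 2: 1·t ≡ 1 (mod 2).
    So t ≡ 1 (mod 2).
    Then x = 3 + 12·1 = 15, valid modulo lcm(12, 8) = 24: x ≡ 15 (mod 24).
  Combine with x ≡ 15 (mod 20): gcd(24, 20) = 4; 15 - 15 = 0, which IS divisible by 4, so compatible.
    Write x = 15 + 24·t and substitute into x ≡ 15 (mod 20): 24·t ≡ 15 − 15 = 0 (mod 20).
    Divide the congruence (and modulus) by g = 4: 6·t ≡ 0 (mod 5).
    Reduce coefficients mod 5: 1·t ≡ 0 (mod 5).
    So t ≡ 0 (mod 5).
    Then x = 15 + 24·0 = 15, valid modulo lcm(24, 20) = 120: x ≡ 15 (mod 120).
Verify: 15 mod 12 = 3, 15 mod 8 = 7, 15 mod 20 = 15.

x ≡ 15 (mod 120).


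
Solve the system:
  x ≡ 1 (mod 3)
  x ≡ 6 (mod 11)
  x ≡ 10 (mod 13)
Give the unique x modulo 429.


Moduli 3, 11, 13 are pairwise coprime; by CRT there is a unique solution modulo M = 3 · 11 · 13 = 429.
Solve pairwise, accumulating the modulus:
  Start with x ≡ 1 (mod 3).
  Combine with x ≡ 6 (mod 11): since gcd(3, 11) = 1, we get a unique residue mod 33.
    Write x = 1 + 3·t and substitute into x ≡ 6 (mod 11): 3·t ≡ 6 − 1 = 5 (mod 11).
    The inverse of 3 mod 11 is 4 (since 3·4 = 12 = 1·11 + 1), so t ≡ 4·5 = 20 ≡ 9 (mod 11).
    Then x = 1 + 3·9 = 28, valid modulo lcm(3, 11) = 33: x ≡ 28 (mod 33).
  Combine with x ≡ 10 (mod 13): since gcd(33, 13) = 1, we get a unique residue mod 429.
    Write x = 28 + 33·t and substitute into x ≡ 10 (mod 13): 33·t ≡ 10 − 28 = -18 (mod 13).
    Reduce coefficients mod 13: 7·t ≡ 8 (mod 13).
    The inverse of 7 mod 13 is 2 (since 7·2 = 14 = 1·13 + 1), so t ≡ 2·8 = 16 ≡ 3 (mod 13).
    Then x = 28 + 33·3 = 127, valid modulo lcm(33, 13) = 429: x ≡ 127 (mod 429).
Verify: 127 mod 3 = 1 ✓, 127 mod 11 = 6 ✓, 127 mod 13 = 10 ✓.

x ≡ 127 (mod 429).


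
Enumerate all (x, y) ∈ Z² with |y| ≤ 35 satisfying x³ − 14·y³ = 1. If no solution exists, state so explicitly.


The equation is x³ - 14y³ = 1. For fixed y, x³ = 14·y³ + 1, so a solution requires the RHS to be a perfect cube.
Strategy: iterate y from -35 to 35, compute RHS = 14·y³ + 1, and check whether it is a (positive or negative) perfect cube.
Check small values of y:
  y = 0: RHS = 1 = (1)³ ⇒ x = 1 works.
  y = 1: RHS = 15 is not a perfect cube.
  y = -1: RHS = -13 is not a perfect cube.
  y = 2: RHS = 113 is not a perfect cube.
  y = -2: RHS = -111 is not a perfect cube.
  y = 3: RHS = 379 is not a perfect cube.
  y = -3: RHS = -377 is not a perfect cube.
Continuing the search up to |y| = 35 finds no further solutions beyond those listed.
Collected solutions: (1, 0).

Solutions (with |y| ≤ 35): (1, 0).


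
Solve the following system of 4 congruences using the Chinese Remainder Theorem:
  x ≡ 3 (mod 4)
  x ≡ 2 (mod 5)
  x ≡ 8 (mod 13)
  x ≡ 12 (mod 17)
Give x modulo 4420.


Product of moduli M = 4 · 5 · 13 · 17 = 4420.
Merge one congruence at a time:
  Start: x ≡ 3 (mod 4).
  Combine with x ≡ 2 (mod 5); new modulus lcm = 20.
    Write x = 3 + 4·t and substitute into x ≡ 2 (mod 5): 4·t ≡ 2 − 3 = -1 (mod 5).
    Reduce coefficients mod 5: 4·t ≡ 4 (mod 5).
    The inverse of 4 mod 5 is 4 (since 4·4 = 16 = 3·5 + 1), so t ≡ 4·4 = 16 ≡ 1 (mod 5).
    Then x = 3 + 4·1 = 7, valid modulo lcm(4, 5) = 20: x ≡ 7 (mod 20).
  Combine with x ≡ 8 (mod 13); new modulus lcm = 260.
    Write x = 7 + 20·t and substitute into x ≡ 8 (mod 13): 20·t ≡ 8 − 7 = 1 (mod 13).
    Reduce coefficients mod 13: 7·t ≡ 1 (mod 13).
    The inverse of 7 mod 13 is 2 (since 7·2 = 14 = 1·13 + 1), so t ≡ 2·1 = 2 ≡ 2 (mod 13).
    Then x = 7 + 20·2 = 47, valid modulo lcm(20, 13) = 260: x ≡ 47 (mod 260).
  Combine with x ≡ 12 (mod 17); new modulus lcm = 4420.
    Write x = 47 + 260·t and substitute into x ≡ 12 (mod 17): 260·t ≡ 12 − 47 = -35 (mod 17).
    Reduce coefficients mod 17: 5·t ≡ 16 (mod 17).
    The inverse of 5 mod 17 is 7 (since 5·7 = 35 = 2·17 + 1), so t ≡ 7·16 = 112 ≡ 10 (mod 17).
    Then x = 47 + 260·10 = 2647, valid modulo lcm(260, 17) = 4420: x ≡ 2647 (mod 4420).
Verify against each original: 2647 mod 4 = 3, 2647 mod 5 = 2, 2647 mod 13 = 8, 2647 mod 17 = 12.

x ≡ 2647 (mod 4420).
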